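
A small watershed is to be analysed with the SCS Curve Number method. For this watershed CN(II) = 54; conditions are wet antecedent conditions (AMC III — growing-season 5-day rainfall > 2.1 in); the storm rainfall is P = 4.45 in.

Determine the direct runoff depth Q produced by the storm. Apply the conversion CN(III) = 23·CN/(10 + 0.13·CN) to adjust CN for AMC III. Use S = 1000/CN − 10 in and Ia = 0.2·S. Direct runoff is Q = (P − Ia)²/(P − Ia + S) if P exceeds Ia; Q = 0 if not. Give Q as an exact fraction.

CN(III) from CN(II)=54: (23·54)/(10 + 0.13·54) = 2700/37 ≈ 72.973
Retention S: 1000/CN − 10 with CN=72.973 → S = 100/27 ≈ 3.704 in
Initial abstraction Ia = S/5 = (100/27)/5 = 20/27 ≈ 0.741 in
P − Ia = 4.450 − 0.741 = 2003/540 ≈ 3.709 in (> 0, runoff occurs)
Q: (2003/540)² ÷ (4003/540) = 4012009/2161620 in (≈ 1.856 in)

Q = 4012009/2161620 in ≈ 1.856 in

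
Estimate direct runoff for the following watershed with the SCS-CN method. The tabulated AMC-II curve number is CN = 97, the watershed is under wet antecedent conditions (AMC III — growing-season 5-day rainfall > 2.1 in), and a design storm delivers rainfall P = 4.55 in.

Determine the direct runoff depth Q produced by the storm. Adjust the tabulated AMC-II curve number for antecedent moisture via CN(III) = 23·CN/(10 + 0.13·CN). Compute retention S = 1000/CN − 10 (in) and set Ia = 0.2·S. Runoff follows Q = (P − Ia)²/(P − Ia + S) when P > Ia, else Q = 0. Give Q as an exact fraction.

Q = 40731716041/9272973020 in ≈ 4.393 in

Adjust CN=97 to AMC III: 23·97/(10 + 0.13·97) → 2231 ÷ (2261/100) = 223100/2261 ≈ 98.673
Retention S: 1000/CN − 10 with CN=98.673 → S = 300/2231 ≈ 0.134 in
Initial abstraction Ia = S/5 = (300/2231)/5 = 60/2231 ≈ 0.027 in
Since P=4.550 > Ia=0.027: effective rainfall P−Ia = 201821/44620 in
Q = (201821/44620)²/((201821/44620) + 300/2231) = (40731716041/1990944400)/(207821/44620) = 40731716041/9272973020 in ≈ 4.393 in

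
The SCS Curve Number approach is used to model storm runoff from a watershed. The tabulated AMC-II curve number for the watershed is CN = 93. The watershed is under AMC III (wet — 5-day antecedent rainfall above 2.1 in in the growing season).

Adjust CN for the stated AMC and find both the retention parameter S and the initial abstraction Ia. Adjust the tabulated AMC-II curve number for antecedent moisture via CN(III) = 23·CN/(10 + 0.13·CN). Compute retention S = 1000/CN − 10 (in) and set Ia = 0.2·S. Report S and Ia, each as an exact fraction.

S = 700/2139 in ≈ 0.327 in; Ia = 140/2139 in ≈ 0.065 in

CN(III) from CN(II)=93: (23·93)/(10 + 0.13·93) = 213900/2209 ≈ 96.831
S = 1000/(213900/2209) − 10 = 700/2139 in ≈ 0.327 in
Ia = 0.2·(700/2139) = 140/2139 in ≈ 0.065 in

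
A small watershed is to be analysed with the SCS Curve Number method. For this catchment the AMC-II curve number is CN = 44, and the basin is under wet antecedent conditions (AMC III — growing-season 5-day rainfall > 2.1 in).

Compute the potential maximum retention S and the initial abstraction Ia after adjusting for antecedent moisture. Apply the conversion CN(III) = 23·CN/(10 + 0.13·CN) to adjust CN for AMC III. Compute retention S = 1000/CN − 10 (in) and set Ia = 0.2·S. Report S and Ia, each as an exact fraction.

S = 1400/253 in ≈ 5.534 in; Ia = 280/253 in ≈ 1.107 in

Wet (AMC III): CN(III) = 23·44/(10 + 0.13·44) = 1012/(393/25) = 25300/393 ≈ 64.377
Max retention: S = 1000/(25300/393) − 10 = 1400/253 in (≈ 5.534 in)
Initial abstraction Ia = S/5 = (1400/253)/5 = 280/253 ≈ 1.107 in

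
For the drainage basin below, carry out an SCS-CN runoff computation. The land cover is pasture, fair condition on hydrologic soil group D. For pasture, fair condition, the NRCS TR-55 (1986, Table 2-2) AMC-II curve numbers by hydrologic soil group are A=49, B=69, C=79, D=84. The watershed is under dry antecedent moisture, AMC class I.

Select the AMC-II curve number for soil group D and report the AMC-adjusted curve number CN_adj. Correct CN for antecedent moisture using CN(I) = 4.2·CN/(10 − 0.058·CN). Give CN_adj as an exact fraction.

NRCS table: pasture, fair condition, soil group D → CN(II) = 84
CN(I) from CN(II)=84: (4.2·84)/(10 − 0.058·84) = 44100/641 ≈ 68.799

CN_adj = 44100/641 ≈ 68.799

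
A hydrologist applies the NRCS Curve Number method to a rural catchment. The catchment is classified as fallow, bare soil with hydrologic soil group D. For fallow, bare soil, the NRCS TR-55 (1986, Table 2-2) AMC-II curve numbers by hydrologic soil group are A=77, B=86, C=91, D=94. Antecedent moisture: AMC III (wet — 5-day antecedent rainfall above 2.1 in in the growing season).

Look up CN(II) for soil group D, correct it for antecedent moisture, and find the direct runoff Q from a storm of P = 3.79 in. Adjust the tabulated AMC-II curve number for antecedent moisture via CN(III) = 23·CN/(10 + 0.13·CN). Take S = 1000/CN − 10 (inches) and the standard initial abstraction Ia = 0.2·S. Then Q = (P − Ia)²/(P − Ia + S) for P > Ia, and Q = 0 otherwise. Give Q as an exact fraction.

Q = 162972882601/46882861900 in ≈ 3.476 in

NRCS table: fallow, bare soil, soil group D → CN(II) = 94
Wet (AMC III): CN(III) = 23·94/(10 + 0.13·94) = 2162/(1111/50) = 108100/1111 ≈ 97.300
S = 1000/(108100/1111) − 10 = 300/1081 in ≈ 0.278 in
Ia = 0.2S: 0.2·0.278 = 0.056 in (exactly 60/1081)
Since P=3.790 > Ia=0.056: effective rainfall P−Ia = 403699/108100 in
Q = (403699/108100)²/((403699/108100) + 300/1081) = (162972882601/11685610000)/(433699/108100) = 162972882601/46882861900 in ≈ 3.476 in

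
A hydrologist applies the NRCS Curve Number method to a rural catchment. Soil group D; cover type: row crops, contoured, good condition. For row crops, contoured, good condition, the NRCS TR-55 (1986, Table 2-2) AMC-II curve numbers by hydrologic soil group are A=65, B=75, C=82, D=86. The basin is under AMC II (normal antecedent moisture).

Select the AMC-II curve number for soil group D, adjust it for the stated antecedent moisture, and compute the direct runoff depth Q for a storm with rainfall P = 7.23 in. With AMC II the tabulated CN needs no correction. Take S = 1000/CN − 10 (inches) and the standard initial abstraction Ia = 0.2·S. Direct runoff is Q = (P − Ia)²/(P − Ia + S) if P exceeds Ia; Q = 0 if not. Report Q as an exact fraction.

Q = 881436721/157762700 in ≈ 5.587 in

NRCS table: row crops, contoured, good condition, soil group D → CN(II) = 86
AMC II — tabulated CN = 86 applies directly.
S = 1000/86 − 10 = 70/43 in ≈ 1.628 in
Ia = 0.2·(70/43) = 14/43 in ≈ 0.326 in
P − Ia = 7.230 − 0.326 = 29689/4300 ≈ 6.904 in (> 0, runoff occurs)
Q: (29689/4300)² ÷ (36689/4300) = 881436721/157762700 in (≈ 5.587 in)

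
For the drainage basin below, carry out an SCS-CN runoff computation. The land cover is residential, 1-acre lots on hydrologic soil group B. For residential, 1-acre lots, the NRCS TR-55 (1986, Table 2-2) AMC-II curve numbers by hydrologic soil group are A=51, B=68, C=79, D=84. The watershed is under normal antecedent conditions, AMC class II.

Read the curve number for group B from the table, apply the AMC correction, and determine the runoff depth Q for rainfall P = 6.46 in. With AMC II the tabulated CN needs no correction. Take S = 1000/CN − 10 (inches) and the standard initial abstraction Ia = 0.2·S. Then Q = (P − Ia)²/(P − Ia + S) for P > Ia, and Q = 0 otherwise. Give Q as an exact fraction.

Q = 22005481/7387350 in ≈ 2.979 in

NRCS table: residential, 1-acre lots, soil group B → CN(II) = 68
Average conditions: CN = 68 (no AMC adjustment).
Max retention: S = 1000/68 − 10 = 80/17 in (≈ 4.706 in)
Ia = 0.2·(80/17) = 16/17 in ≈ 0.941 in
Excess rainfall: 6.460 − 0.941 = 5.519 in; P > Ia so Q > 0
Q = (4691/850)²/((4691/850) + 80/17) = (22005481/722500)/(8691/850) = 22005481/7387350 in ≈ 2.979 in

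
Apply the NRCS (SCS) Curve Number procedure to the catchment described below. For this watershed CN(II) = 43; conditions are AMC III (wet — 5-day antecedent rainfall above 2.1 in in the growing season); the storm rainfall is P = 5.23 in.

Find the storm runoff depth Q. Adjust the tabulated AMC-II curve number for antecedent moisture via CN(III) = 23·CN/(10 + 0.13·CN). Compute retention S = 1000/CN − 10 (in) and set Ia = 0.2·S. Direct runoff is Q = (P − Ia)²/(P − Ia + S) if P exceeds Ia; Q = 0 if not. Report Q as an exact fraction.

Q = 162608143009/96254128300 in ≈ 1.689 in

Adjust CN=43 to AMC III: 23·43/(10 + 0.13·43) → 989 ÷ (1559/100) = 98900/1559 ≈ 63.438
S = 1000/(98900/1559) − 10 = 5700/989 in ≈ 5.763 in
Initial abstraction Ia = S/5 = (5700/989)/5 = 1140/989 ≈ 1.153 in
Excess rainfall: 5.230 − 1.153 = 4.077 in; P > Ia so Q > 0
Runoff Q = (P−Ia)²/(P−Ia+S) = (4.077)²/(4.077+5.763) = 162608143009/96254128300 ≈ 1.689 in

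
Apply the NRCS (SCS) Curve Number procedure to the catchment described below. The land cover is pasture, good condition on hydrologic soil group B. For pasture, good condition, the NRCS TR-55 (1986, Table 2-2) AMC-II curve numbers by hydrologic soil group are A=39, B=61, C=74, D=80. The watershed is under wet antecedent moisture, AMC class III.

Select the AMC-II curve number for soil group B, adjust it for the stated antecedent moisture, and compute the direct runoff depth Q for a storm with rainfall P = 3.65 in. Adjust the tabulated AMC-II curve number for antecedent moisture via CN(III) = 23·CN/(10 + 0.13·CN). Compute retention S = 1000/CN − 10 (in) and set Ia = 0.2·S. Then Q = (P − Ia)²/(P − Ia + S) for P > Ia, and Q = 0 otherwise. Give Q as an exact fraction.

Q = 7537538761/4624821140 in ≈ 1.630 in

NRCS table: pasture, good condition, soil group B → CN(II) = 61
Wet (AMC III): CN(III) = 23·61/(10 + 0.13·61) = 1403/(1793/100) = 140300/1793 ≈ 78.249
Max retention: S = 1000/(140300/1793) − 10 = 3900/1403 in (≈ 2.780 in)
Ia = 0.2S: 0.2·2.780 = 0.556 in (exactly 780/1403)
P − Ia = 3.650 − 0.556 = 86819/28060 ≈ 3.094 in (> 0, runoff occurs)
Q = (86819/28060)²/((86819/28060) + 3900/1403) = (7537538761/787363600)/(164819/28060) = 7537538761/4624821140 in ≈ 1.630 in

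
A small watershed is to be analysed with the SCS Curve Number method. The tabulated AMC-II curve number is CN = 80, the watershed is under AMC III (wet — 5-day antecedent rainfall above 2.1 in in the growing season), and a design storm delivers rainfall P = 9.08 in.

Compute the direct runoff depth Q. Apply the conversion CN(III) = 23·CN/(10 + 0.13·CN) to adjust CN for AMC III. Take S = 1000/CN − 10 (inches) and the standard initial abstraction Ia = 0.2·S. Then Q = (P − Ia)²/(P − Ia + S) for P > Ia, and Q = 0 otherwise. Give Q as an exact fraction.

Q = 25969216/3289575 in ≈ 7.894 in

Adjust CN=80 to AMC III: 23·80/(10 + 0.13·80) → 1840 ÷ (102/5) = 4600/51 ≈ 90.196
Retention S: 1000/CN − 10 with CN=90.196 → S = 25/23 ≈ 1.087 in
Initial abstraction Ia = S/5 = (25/23)/5 = 5/23 ≈ 0.217 in
Excess rainfall: 9.080 − 0.217 = 8.863 in; P > Ia so Q > 0
Runoff Q = (P−Ia)²/(P−Ia+S) = (8.863)²/(8.863+1.087) = 25969216/3289575 ≈ 7.894 in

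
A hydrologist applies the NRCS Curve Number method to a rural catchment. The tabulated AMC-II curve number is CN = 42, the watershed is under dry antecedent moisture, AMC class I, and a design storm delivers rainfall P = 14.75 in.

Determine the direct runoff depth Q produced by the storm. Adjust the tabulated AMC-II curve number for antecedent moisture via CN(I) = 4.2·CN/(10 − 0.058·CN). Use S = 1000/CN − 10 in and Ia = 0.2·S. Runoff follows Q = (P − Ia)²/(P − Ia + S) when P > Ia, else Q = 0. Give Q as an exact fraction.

Q = 207907561/127747116 in ≈ 1.627 in

Dry (AMC I): CN(I) = 4.2·42/(10 − 0.058·42) = (882/5)/(1891/250) = 44100/1891 ≈ 23.321
Max retention: S = 1000/(44100/1891) − 10 = 14500/441 in (≈ 32.880 in)
Ia = 0.2S: 0.2·32.880 = 6.576 in (exactly 2900/441)
P − Ia = 14.750 − 6.576 = 14419/1764 ≈ 8.174 in (> 0, runoff occurs)
Runoff Q = (P−Ia)²/(P−Ia+S) = (8.174)²/(8.174+32.880) = 207907561/127747116 ≈ 1.627 in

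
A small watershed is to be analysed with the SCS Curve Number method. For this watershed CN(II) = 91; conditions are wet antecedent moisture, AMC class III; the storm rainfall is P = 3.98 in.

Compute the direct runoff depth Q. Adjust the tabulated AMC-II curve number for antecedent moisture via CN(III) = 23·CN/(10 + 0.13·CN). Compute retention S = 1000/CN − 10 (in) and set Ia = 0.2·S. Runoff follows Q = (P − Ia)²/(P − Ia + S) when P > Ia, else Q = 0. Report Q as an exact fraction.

Q = 166061955049/47354857550 in ≈ 3.507 in

CN(III) from CN(II)=91: (23·91)/(10 + 0.13·91) = 209300/2183 ≈ 95.877
Retention S: 1000/CN − 10 with CN=95.877 → S = 900/2093 ≈ 0.430 in
Ia = 0.2·(900/2093) = 180/2093 in ≈ 0.086 in
Since P=3.980 > Ia=0.086: effective rainfall P−Ia = 407507/104650 in
Runoff Q = (P−Ia)²/(P−Ia+S) = (3.894)²/(3.894+0.430) = 166061955049/47354857550 ≈ 3.507 in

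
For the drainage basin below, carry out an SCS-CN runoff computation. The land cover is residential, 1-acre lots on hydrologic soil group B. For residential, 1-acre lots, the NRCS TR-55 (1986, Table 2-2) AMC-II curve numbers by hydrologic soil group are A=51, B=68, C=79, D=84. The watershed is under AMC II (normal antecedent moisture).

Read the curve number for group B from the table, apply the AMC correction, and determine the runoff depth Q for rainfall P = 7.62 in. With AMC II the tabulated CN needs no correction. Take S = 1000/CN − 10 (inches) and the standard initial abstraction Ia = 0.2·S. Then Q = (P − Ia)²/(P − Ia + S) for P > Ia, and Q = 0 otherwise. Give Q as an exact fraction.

Q = 32228329/8225450 in ≈ 3.918 in

NRCS table: residential, 1-acre lots, soil group B → CN(II) = 68
CN(II) = 68; AMC II needs no correction.
Max retention: S = 1000/68 − 10 = 80/17 in (≈ 4.706 in)
Ia = 0.2S: 0.2·4.706 = 0.941 in (exactly 16/17)
P − Ia = 7.620 − 0.941 = 5677/850 ≈ 6.679 in (> 0, runoff occurs)
Runoff Q = (P−Ia)²/(P−Ia+S) = (6.679)²/(6.679+4.706) = 32228329/8225450 ≈ 3.918 in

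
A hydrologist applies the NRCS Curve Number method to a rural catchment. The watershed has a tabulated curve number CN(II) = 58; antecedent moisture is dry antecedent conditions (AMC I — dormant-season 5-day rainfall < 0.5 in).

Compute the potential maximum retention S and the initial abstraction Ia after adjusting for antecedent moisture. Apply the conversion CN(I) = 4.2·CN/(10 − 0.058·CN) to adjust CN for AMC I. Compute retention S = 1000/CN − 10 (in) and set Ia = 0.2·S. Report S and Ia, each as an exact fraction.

S = 500/29 in ≈ 17.241 in; Ia = 100/29 in ≈ 3.448 in

Dry (AMC I): CN(I) = 4.2·58/(10 − 0.058·58) = (1218/5)/(1659/250) = 2900/79 ≈ 36.709
Retention S: 1000/CN − 10 with CN=36.709 → S = 500/29 ≈ 17.241 in
Initial abstraction Ia = S/5 = (500/29)/5 = 100/29 ≈ 3.448 in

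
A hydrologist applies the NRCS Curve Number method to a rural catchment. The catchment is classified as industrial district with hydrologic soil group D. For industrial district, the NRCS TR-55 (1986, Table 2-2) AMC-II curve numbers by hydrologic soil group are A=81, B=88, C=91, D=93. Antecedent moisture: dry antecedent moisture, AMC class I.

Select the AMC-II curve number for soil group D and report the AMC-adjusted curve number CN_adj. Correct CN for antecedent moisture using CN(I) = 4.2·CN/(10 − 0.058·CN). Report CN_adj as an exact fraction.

CN_adj = 27900/329 ≈ 84.802

NRCS table: industrial district, soil group D → CN(II) = 93
CN(I) from CN(II)=93: (4.2·93)/(10 − 0.058·93) = 27900/329 ≈ 84.802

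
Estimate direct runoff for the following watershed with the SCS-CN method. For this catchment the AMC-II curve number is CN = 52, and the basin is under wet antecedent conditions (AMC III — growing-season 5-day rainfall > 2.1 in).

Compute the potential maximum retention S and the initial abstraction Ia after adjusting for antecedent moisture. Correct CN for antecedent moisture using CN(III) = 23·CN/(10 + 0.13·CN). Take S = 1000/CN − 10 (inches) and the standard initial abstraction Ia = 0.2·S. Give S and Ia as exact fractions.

CN(III) from CN(II)=52: (23·52)/(10 + 0.13·52) = 29900/419 ≈ 71.360
S = 1000/(29900/419) − 10 = 1200/299 in ≈ 4.013 in
Ia = 0.2·(1200/299) = 240/299 in ≈ 0.803 in

S = 1200/299 in ≈ 4.013 in; Ia = 240/299 in ≈ 0.803 in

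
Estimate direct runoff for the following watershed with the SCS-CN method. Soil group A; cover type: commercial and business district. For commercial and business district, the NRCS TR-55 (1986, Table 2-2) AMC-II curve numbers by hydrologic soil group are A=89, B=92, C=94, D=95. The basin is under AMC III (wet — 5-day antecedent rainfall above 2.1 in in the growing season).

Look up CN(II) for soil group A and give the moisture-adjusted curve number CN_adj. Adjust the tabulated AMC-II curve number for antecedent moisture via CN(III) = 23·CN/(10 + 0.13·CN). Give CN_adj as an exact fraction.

NRCS table: commercial and business district, soil group A → CN(II) = 89
Wet (AMC III): CN(III) = 23·89/(10 + 0.13·89) = 2047/(2157/100) = 204700/2157 ≈ 94.900

CN_adj = 204700/2157 ≈ 94.900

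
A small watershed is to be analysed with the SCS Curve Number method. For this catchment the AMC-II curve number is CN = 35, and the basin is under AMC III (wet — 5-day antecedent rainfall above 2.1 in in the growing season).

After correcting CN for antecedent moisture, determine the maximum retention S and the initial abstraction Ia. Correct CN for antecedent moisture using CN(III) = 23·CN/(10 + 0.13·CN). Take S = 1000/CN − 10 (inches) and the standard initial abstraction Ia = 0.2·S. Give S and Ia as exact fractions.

Wet (AMC III): CN(III) = 23·35/(10 + 0.13·35) = 805/(291/20) = 16100/291 ≈ 55.326
Max retention: S = 1000/(16100/291) − 10 = 1300/161 in (≈ 8.075 in)
Initial abstraction Ia = S/5 = (1300/161)/5 = 260/161 ≈ 1.615 in

S = 1300/161 in ≈ 8.075 in; Ia = 260/161 in ≈ 1.615 in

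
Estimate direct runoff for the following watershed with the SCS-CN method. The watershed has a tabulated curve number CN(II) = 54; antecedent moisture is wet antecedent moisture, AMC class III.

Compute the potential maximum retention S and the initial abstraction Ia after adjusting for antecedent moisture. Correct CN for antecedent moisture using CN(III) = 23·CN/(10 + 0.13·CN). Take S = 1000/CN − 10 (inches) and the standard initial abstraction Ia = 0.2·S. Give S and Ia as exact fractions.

S = 100/27 in ≈ 3.704 in; Ia = 20/27 in ≈ 0.741 in

Adjust CN=54 to AMC III: 23·54/(10 + 0.13·54) → 1242 ÷ (851/50) = 2700/37 ≈ 72.973
S = 1000/(2700/37) − 10 = 100/27 in ≈ 3.704 in
Initial abstraction Ia = S/5 = (100/27)/5 = 20/27 ≈ 0.741 in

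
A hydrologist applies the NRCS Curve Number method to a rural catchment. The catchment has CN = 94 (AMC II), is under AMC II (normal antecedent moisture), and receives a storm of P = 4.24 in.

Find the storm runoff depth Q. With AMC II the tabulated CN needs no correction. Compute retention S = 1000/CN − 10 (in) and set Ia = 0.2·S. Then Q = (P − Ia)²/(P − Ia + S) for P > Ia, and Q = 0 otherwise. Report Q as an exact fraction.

AMC II — tabulated CN = 94 applies directly.
Max retention: S = 1000/94 − 10 = 30/47 in (≈ 0.638 in)
Initial abstraction Ia = S/5 = (30/47)/5 = 6/47 ≈ 0.128 in
Since P=4.240 > Ia=0.128: effective rainfall P−Ia = 4832/1175 in
Q: (4832/1175)² ÷ (5582/1175) = 11674112/3279425 in (≈ 3.560 in)

Q = 11674112/3279425 in ≈ 3.560 in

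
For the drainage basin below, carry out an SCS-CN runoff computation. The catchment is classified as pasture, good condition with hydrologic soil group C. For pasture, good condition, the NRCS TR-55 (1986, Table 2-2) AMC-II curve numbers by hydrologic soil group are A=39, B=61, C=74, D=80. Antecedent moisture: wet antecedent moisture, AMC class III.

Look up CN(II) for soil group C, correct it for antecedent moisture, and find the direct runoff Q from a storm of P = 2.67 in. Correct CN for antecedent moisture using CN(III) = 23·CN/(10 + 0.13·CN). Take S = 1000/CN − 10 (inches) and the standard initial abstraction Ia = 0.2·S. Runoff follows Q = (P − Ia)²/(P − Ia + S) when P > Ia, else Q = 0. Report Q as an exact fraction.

Q = 40488281089/28186566700 in ≈ 1.436 in

NRCS table: pasture, good condition, soil group C → CN(II) = 74
Wet (AMC III): CN(III) = 23·74/(10 + 0.13·74) = 1702/(981/50) = 85100/981 ≈ 86.748
Max retention: S = 1000/(85100/981) − 10 = 1300/851 in (≈ 1.528 in)
Initial abstraction Ia = S/5 = (1300/851)/5 = 260/851 ≈ 0.306 in
Since P=2.670 > Ia=0.306: effective rainfall P−Ia = 201217/85100 in
Q = (201217/85100)²/((201217/85100) + 1300/851) = (40488281089/7242010000)/(331217/85100) = 40488281089/28186566700 in ≈ 1.436 in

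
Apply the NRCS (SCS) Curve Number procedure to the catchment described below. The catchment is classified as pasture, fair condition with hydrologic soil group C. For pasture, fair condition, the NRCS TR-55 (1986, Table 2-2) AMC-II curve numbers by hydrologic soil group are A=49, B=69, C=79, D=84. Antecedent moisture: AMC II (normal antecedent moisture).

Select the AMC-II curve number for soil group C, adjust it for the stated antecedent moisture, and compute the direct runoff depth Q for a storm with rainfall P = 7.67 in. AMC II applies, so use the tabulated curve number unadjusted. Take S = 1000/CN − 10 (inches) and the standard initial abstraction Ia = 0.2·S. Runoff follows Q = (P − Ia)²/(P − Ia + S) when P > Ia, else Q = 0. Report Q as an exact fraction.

NRCS table: pasture, fair condition, soil group C → CN(II) = 79
Average conditions: CN = 79 (no AMC adjustment).
Max retention: S = 1000/79 − 10 = 210/79 in (≈ 2.658 in)
Ia = 0.2·(210/79) = 42/79 in ≈ 0.532 in
Since P=7.670 > Ia=0.532: effective rainfall P−Ia = 56393/7900 in
Q: (56393/7900)² ÷ (77393/7900) = 3180170449/611404700 in (≈ 5.201 in)

Q = 3180170449/611404700 in ≈ 5.201 in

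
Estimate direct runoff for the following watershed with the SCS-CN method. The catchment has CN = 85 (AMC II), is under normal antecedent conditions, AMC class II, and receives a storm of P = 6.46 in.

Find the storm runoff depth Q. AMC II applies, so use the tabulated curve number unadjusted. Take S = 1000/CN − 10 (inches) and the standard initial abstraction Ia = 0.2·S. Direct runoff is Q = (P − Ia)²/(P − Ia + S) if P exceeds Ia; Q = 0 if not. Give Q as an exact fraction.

Average conditions: CN = 85 (no AMC adjustment).
Max retention: S = 1000/85 − 10 = 30/17 in (≈ 1.765 in)
Ia = 0.2·(30/17) = 6/17 in ≈ 0.353 in
Excess rainfall: 6.460 − 0.353 = 6.107 in; P > Ia so Q > 0
Q: (5191/850)² ÷ (6691/850) = 26946481/5687350 in (≈ 4.738 in)

Q = 26946481/5687350 in ≈ 4.738 in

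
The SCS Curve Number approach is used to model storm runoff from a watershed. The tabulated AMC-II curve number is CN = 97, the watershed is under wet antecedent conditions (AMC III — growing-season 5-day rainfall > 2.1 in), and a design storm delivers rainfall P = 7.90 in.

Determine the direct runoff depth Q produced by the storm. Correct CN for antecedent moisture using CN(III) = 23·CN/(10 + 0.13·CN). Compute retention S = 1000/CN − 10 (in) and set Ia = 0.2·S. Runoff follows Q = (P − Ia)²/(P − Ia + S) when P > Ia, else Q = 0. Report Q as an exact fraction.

Q = 30852571201/3985659190 in ≈ 7.741 in

Adjust CN=97 to AMC III: 23·97/(10 + 0.13·97) → 2231 ÷ (2261/100) = 223100/2261 ≈ 98.673
Max retention: S = 1000/(223100/2261) − 10 = 300/2231 in (≈ 0.134 in)
Initial abstraction Ia = S/5 = (300/2231)/5 = 60/2231 ≈ 0.027 in
Excess rainfall: 7.900 − 0.027 = 7.873 in; P > Ia so Q > 0
Q: (175649/22310)² ÷ (178649/22310) = 30852571201/3985659190 in (≈ 7.741 in)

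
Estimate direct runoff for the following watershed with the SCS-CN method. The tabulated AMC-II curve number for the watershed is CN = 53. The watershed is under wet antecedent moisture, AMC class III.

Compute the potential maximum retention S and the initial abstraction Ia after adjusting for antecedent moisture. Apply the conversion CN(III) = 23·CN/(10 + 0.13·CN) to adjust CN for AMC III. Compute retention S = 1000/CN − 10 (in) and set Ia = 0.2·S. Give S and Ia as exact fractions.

CN(III) from CN(II)=53: (23·53)/(10 + 0.13·53) = 121900/1689 ≈ 72.173
S = 1000/(121900/1689) − 10 = 4700/1219 in ≈ 3.856 in
Ia = 0.2·(4700/1219) = 940/1219 in ≈ 0.771 in

S = 4700/1219 in ≈ 3.856 in; Ia = 940/1219 in ≈ 0.771 in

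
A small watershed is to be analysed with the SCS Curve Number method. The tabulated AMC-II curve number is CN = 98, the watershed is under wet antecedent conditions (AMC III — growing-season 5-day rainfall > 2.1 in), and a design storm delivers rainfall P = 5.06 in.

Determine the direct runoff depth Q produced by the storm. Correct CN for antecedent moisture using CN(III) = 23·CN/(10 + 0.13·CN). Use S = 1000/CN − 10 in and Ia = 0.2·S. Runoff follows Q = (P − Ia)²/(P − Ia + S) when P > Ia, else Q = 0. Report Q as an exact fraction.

Q = 80730425161/16292531850 in ≈ 4.955 in

CN(III) from CN(II)=98: (23·98)/(10 + 0.13·98) = 112700/1137 ≈ 99.120
S = 1000/(112700/1137) − 10 = 100/1127 in ≈ 0.089 in
Ia = 0.2S: 0.2·0.089 = 0.018 in (exactly 20/1127)
Excess rainfall: 5.060 − 0.018 = 5.042 in; P > Ia so Q > 0
Q = (284131/56350)²/((284131/56350) + 100/1127) = (80730425161/3175322500)/(289131/56350) = 80730425161/16292531850 in ≈ 4.955 in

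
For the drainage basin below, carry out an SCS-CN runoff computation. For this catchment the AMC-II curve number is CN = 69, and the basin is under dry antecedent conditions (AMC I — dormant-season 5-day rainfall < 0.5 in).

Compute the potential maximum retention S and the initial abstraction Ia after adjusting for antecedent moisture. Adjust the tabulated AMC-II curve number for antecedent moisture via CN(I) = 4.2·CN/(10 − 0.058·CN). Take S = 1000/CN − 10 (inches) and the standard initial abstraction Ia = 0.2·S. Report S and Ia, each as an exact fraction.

S = 15500/1449 in ≈ 10.697 in; Ia = 3100/1449 in ≈ 2.139 in

Adjust CN=69 to AMC I: 4.2·69/(10 − 0.058·69) → (1449/5) ÷ (2999/500) = 144900/2999 ≈ 48.316
Max retention: S = 1000/(144900/2999) − 10 = 15500/1449 in (≈ 10.697 in)
Initial abstraction Ia = S/5 = (15500/1449)/5 = 3100/1449 ≈ 2.139 in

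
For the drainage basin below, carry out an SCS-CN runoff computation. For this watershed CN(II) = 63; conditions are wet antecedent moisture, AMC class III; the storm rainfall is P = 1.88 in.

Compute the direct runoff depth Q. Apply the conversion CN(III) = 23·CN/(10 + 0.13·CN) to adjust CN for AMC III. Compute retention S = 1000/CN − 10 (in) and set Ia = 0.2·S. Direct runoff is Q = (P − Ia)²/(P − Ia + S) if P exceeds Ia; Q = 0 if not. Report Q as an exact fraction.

CN(III) from CN(II)=63: (23·63)/(10 + 0.13·63) = 144900/1819 ≈ 79.659
Max retention: S = 1000/(144900/1819) − 10 = 3700/1449 in (≈ 2.553 in)
Ia = 0.2S: 0.2·2.553 = 0.511 in (exactly 740/1449)
P − Ia = 1.880 − 0.511 = 49603/36225 ≈ 1.369 in (> 0, runoff occurs)
Runoff Q = (P−Ia)²/(P−Ia+S) = (1.369)²/(1.369+2.553) = 2460457609/5147681175 ≈ 0.478 in

Q = 2460457609/5147681175 in ≈ 0.478 in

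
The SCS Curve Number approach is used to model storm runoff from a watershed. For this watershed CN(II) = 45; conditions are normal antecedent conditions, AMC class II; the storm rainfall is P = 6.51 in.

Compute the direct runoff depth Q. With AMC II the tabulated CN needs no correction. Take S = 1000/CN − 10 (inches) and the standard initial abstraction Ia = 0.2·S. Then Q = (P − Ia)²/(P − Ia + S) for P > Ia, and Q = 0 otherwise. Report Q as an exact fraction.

CN(II) = 45; AMC II needs no correction.
S = 1000/45 − 10 = 110/9 in ≈ 12.222 in
Initial abstraction Ia = S/5 = (110/9)/5 = 22/9 ≈ 2.444 in
Excess rainfall: 6.510 − 2.444 = 4.066 in; P > Ia so Q > 0
Q = (3659/900)²/((3659/900) + 110/9) = (13388281/810000)/(14659/900) = 13388281/13193100 in ≈ 1.015 in

Q = 13388281/13193100 in ≈ 1.015 in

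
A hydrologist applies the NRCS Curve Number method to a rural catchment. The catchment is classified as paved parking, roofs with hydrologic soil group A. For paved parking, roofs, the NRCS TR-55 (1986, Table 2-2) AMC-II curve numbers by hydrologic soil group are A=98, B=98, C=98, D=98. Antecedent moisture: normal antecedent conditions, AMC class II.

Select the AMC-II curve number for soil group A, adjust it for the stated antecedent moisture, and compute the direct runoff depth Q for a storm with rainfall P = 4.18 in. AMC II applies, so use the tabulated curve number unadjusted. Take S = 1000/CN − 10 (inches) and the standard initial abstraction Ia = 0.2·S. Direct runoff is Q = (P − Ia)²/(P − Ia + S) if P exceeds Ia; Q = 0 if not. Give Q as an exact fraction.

NRCS table: paved parking, roofs, soil group A → CN(II) = 98
CN(II) = 98; AMC II needs no correction.
Max retention: S = 1000/98 − 10 = 10/49 in (≈ 0.204 in)
Ia = 0.2·(10/49) = 2/49 in ≈ 0.041 in
Excess rainfall: 4.180 − 0.041 = 4.139 in; P > Ia so Q > 0
Q: (10141/2450)² ÷ (10641/2450) = 102839881/26070450 in (≈ 3.945 in)

Q = 102839881/26070450 in ≈ 3.945 in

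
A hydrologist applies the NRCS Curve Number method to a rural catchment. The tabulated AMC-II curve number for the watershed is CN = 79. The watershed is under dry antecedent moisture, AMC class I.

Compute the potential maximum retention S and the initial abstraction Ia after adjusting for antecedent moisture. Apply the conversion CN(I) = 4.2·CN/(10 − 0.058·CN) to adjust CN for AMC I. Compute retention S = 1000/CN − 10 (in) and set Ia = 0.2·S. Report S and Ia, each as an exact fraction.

S = 500/79 in ≈ 6.329 in; Ia = 100/79 in ≈ 1.266 in

Adjust CN=79 to AMC I: 4.2·79/(10 − 0.058·79) → (1659/5) ÷ (2709/500) = 7900/129 ≈ 61.240
Max retention: S = 1000/(7900/129) − 10 = 500/79 in (≈ 6.329 in)
Ia = 0.2·(500/79) = 100/79 in ≈ 1.266 in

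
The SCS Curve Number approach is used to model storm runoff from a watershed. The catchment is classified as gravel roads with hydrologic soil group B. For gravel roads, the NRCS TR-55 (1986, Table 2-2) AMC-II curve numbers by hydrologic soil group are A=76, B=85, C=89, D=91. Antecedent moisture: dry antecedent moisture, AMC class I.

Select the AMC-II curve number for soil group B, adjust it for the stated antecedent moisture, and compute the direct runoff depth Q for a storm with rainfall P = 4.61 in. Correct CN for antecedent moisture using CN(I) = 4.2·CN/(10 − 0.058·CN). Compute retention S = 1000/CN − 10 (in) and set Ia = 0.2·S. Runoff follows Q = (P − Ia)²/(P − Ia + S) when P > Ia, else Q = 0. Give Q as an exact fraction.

NRCS table: gravel roads, soil group B → CN(II) = 85
CN(I) from CN(II)=85: (4.2·85)/(10 − 0.058·85) = 11900/169 ≈ 70.414
Max retention: S = 1000/(11900/169) − 10 = 500/119 in (≈ 4.202 in)
Initial abstraction Ia = S/5 = (500/119)/5 = 100/119 ≈ 0.840 in
Since P=4.610 > Ia=0.840: effective rainfall P−Ia = 44859/11900 in
Runoff Q = (P−Ia)²/(P−Ia+S) = (3.770)²/(3.770+4.202) = 2012329881/1128822100 ≈ 1.783 in

Q = 2012329881/1128822100 in ≈ 1.783 in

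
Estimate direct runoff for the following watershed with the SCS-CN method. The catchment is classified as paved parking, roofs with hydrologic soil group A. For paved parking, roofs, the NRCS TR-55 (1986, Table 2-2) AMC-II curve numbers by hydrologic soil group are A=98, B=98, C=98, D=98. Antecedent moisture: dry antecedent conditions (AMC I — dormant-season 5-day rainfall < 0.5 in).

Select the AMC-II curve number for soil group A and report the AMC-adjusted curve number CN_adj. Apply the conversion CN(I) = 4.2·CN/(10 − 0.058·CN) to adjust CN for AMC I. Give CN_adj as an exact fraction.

CN_adj = 102900/1079 ≈ 95.366

NRCS table: paved parking, roofs, soil group A → CN(II) = 98
CN(I) from CN(II)=98: (4.2·98)/(10 − 0.058·98) = 102900/1079 ≈ 95.366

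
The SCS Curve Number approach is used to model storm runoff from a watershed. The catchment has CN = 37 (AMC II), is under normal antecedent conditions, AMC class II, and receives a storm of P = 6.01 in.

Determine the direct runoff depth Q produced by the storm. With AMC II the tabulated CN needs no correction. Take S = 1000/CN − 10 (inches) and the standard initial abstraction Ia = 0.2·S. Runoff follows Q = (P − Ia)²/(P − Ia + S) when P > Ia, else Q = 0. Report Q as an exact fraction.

Q = 92871769/268756900 in ≈ 0.346 in

Average conditions: CN = 37 (no AMC adjustment).
S = 1000/37 − 10 = 630/37 in ≈ 17.027 in
Ia = 0.2S: 0.2·17.027 = 3.405 in (exactly 126/37)
Since P=6.010 > Ia=3.405: effective rainfall P−Ia = 9637/3700 in
Q: (9637/3700)² ÷ (72637/3700) = 92871769/268756900 in (≈ 0.346 in)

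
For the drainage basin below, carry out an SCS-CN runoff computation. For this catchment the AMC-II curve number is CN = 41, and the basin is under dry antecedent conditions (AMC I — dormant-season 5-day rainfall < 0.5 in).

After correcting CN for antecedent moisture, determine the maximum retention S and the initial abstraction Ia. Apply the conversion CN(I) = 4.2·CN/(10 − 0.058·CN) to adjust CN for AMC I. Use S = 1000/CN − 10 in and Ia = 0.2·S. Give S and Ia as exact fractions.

Adjust CN=41 to AMC I: 4.2·41/(10 − 0.058·41) → (861/5) ÷ (3811/500) = 86100/3811 ≈ 22.592
Max retention: S = 1000/(86100/3811) − 10 = 29500/861 in (≈ 34.262 in)
Ia = 0.2S: 0.2·34.262 = 6.852 in (exactly 5900/861)

S = 29500/861 in ≈ 34.262 in; Ia = 5900/861 in ≈ 6.852 in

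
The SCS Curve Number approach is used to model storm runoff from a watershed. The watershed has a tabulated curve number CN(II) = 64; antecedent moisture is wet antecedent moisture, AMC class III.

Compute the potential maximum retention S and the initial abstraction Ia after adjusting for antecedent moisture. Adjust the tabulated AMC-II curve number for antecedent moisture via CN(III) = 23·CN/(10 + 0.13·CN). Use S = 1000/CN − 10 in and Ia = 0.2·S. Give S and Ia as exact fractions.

S = 225/92 in ≈ 2.446 in; Ia = 45/92 in ≈ 0.489 in

Adjust CN=64 to AMC III: 23·64/(10 + 0.13·64) → 1472 ÷ (458/25) = 18400/229 ≈ 80.349
Max retention: S = 1000/(18400/229) − 10 = 225/92 in (≈ 2.446 in)
Ia = 0.2S: 0.2·2.446 = 0.489 in (exactly 45/92)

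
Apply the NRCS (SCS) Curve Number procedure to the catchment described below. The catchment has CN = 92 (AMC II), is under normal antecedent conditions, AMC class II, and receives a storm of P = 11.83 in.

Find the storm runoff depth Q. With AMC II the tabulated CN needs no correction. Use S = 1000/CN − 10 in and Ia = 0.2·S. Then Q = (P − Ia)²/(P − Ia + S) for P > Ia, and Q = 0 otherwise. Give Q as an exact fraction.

Q = 718722481/66260700 in ≈ 10.847 in

Average conditions: CN = 92 (no AMC adjustment).
S = 1000/92 − 10 = 20/23 in ≈ 0.870 in
Initial abstraction Ia = S/5 = (20/23)/5 = 4/23 ≈ 0.174 in
P − Ia = 11.830 − 0.174 = 26809/2300 ≈ 11.656 in (> 0, runoff occurs)
Q = (26809/2300)²/((26809/2300) + 20/23) = (718722481/5290000)/(28809/2300) = 718722481/66260700 in ≈ 10.847 in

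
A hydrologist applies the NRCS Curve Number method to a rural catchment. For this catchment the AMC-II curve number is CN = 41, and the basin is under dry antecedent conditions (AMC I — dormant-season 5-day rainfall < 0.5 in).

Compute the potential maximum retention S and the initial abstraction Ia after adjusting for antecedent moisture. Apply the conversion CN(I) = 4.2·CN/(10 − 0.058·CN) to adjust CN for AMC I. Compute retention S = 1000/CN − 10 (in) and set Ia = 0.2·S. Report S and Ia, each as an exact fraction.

Dry (AMC I): CN(I) = 4.2·41/(10 − 0.058·41) = (861/5)/(3811/500) = 86100/3811 ≈ 22.592
Max retention: S = 1000/(86100/3811) − 10 = 29500/861 in (≈ 34.262 in)
Ia = 0.2·(29500/861) = 5900/861 in ≈ 6.852 in

S = 29500/861 in ≈ 34.262 in; Ia = 5900/861 in ≈ 6.852 in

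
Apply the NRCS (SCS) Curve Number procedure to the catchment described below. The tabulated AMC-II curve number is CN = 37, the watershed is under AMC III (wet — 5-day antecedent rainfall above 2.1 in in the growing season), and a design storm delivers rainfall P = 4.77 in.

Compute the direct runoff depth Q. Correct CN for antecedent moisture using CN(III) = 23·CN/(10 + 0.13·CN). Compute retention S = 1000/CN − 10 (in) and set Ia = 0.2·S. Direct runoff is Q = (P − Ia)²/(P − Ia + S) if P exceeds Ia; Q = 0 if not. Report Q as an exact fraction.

Q = 2902189827/2867955100 in ≈ 1.012 in

Wet (AMC III): CN(III) = 23·37/(10 + 0.13·37) = 851/(1481/100) = 85100/1481 ≈ 57.461
Retention S: 1000/CN − 10 with CN=57.461 → S = 6300/851 ≈ 7.403 in
Initial abstraction Ia = S/5 = (6300/851)/5 = 1260/851 ≈ 1.481 in
Since P=4.770 > Ia=1.481: effective rainfall P−Ia = 279927/85100 in
Q: (279927/85100)² ÷ (909927/85100) = 2902189827/2867955100 in (≈ 1.012 in)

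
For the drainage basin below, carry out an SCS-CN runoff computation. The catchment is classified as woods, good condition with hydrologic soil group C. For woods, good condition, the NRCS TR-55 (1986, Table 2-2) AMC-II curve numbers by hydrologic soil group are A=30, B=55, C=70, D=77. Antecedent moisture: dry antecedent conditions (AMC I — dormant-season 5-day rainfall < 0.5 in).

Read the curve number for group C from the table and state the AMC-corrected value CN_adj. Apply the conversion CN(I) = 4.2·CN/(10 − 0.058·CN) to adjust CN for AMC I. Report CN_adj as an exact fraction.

NRCS table: woods, good condition, soil group C → CN(II) = 70
CN(I) from CN(II)=70: (4.2·70)/(10 − 0.058·70) = 4900/99 ≈ 49.495

CN_adj = 4900/99 ≈ 49.495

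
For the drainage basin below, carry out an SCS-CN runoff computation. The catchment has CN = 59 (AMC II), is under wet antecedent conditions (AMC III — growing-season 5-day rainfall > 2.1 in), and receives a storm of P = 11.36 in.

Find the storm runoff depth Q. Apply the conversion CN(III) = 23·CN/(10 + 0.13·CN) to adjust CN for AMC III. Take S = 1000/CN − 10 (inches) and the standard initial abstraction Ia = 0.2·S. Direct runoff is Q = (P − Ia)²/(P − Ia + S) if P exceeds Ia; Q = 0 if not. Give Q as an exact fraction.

Adjust CN=59 to AMC III: 23·59/(10 + 0.13·59) → 1357 ÷ (1767/100) = 135700/1767 ≈ 76.797
S = 1000/(135700/1767) − 10 = 4100/1357 in ≈ 3.021 in
Initial abstraction Ia = S/5 = (4100/1357)/5 = 820/1357 ≈ 0.604 in
P − Ia = 11.360 − 0.604 = 364888/33925 ≈ 10.756 in (> 0, runoff occurs)
Runoff Q = (P−Ia)²/(P−Ia+S) = (10.756)²/(10.756+3.021) = 33285813136/3964034475 ≈ 8.397 in

Q = 33285813136/3964034475 in ≈ 8.397 in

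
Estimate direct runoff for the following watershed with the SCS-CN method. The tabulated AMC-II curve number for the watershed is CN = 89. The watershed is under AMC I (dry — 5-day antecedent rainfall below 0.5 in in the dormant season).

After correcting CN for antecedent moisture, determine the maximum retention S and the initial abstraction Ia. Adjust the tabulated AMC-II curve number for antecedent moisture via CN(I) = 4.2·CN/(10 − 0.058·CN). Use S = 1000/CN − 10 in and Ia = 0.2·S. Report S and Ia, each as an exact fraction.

Adjust CN=89 to AMC I: 4.2·89/(10 − 0.058·89) → (1869/5) ÷ (2419/500) = 186900/2419 ≈ 77.263
Retention S: 1000/CN − 10 with CN=77.263 → S = 5500/1869 ≈ 2.943 in
Ia = 0.2·(5500/1869) = 1100/1869 in ≈ 0.589 in

S = 5500/1869 in ≈ 2.943 in; Ia = 1100/1869 in ≈ 0.589 in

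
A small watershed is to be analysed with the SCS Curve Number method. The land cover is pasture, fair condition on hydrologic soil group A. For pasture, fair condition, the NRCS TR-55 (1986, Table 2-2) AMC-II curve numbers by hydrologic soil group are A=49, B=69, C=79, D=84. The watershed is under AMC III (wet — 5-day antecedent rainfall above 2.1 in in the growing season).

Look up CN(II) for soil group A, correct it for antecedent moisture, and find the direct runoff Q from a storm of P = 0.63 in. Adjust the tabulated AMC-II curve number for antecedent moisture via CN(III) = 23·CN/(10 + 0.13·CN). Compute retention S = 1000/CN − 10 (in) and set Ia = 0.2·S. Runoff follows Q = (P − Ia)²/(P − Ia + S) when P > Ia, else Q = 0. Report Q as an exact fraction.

Q = 0 in ≈ 0.000 in

NRCS table: pasture, fair condition, soil group A → CN(II) = 49
Wet (AMC III): CN(III) = 23·49/(10 + 0.13·49) = 1127/(1637/100) = 112700/1637 ≈ 68.845
S = 1000/(112700/1637) − 10 = 5100/1127 in ≈ 4.525 in
Ia = 0.2S: 0.2·4.525 = 0.905 in (exactly 1020/1127)
P = 0.630 ≤ Ia = 0.905 in: entire storm abstracted, Q = 0.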